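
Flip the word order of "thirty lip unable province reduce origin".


Original: "thirty lip unable province reduce origin"
Words (1..n): thirty | lip | unable | province | reduce | origin
Reversed (n..1): origin | reduce | province | unable | lip | thirty
Result = "origin reduce province unable lip thirty"


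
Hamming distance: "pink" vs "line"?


Comparing character by character (same length = 4):
  Pos 0: 'p' vs 'l' !=
  Pos 1: 'i' vs 'i' =
  Pos 2: 'n' vs 'n' =
  Pos 3: 'k' vs 'e' !=
Hamming distance = 2


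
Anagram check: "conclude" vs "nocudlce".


Word 1: "conclude" → sorted: ccdelnou
Word 2: "nocudlce" → sorted: ccdelnou
Same letters? ccdelnou == ccdelnou
Anagram = Yes


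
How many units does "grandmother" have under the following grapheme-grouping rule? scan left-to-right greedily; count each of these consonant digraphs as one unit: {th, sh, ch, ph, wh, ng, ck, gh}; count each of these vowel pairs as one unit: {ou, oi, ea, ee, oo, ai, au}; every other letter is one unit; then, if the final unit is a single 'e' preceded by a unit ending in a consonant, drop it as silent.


Word: "grandmother" (11 letters)
Left-to-right scan:
  [1] 'g' (letter)
  [2] 'r' (letter)
  [3] 'a' (letter)
  [4] 'n' (letter)
  [5] 'd' (letter)
  [6] 'm' (letter)
  [7] 'o' (letter)
  [8] 'th' (digraph)
  [9] 'e' (letter)
  [10] 'r' (letter)
Units from scan: 10
Sound units = 10 units


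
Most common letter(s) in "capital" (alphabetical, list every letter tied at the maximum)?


Word: "capital"
Letter counts:
  'a': 2
  'c': 1
  'i': 1
  'l': 1
  'p': 1
  't': 1
Maximum count = 2
Most frequent = 'a' (2 times each)


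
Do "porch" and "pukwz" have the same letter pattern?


Pattern of "porch": [0, 1, 2, 3, 4]
Pattern of "pukwz": [0, 1, 2, 3, 4]
Patterns match
Same pattern = Yes


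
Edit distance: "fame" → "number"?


Word 1: "fame" (length 4)
Word 2: "number" (length 6)
One optimal edit sequence (insert/delete/substitute each cost 1):
  1. substitute 'f' -> 'n'  (+1)
  2. substitute 'a' -> 'u'  (+1)
  3. keep 'm'
  4. insert 'b'  (+1)
  5. keep 'e'
  6. insert 'r'  (+1)
Total edit operations: 4
Edit distance = 4


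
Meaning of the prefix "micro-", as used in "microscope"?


Prefix: micro-
Example: microscope = micro- + scope
Meaning = small


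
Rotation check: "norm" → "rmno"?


Word: "norm", Candidate: "rmno"
Method: check if candidate is substring of word+word
"normnorm" contains "rmno"? Yes
Is rotation = Yes


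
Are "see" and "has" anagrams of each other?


Word 1: "see" → sorted: ees
Word 2: "has" → sorted: ahs
Same letters? ees != ahs
Anagram = No


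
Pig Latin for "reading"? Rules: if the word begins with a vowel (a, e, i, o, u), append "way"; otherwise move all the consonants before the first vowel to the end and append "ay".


Word: "reading"
Starts with consonant(s) → move to end, add 'ay'
Consonant cluster: "r"
Pig Latin = "eadingray"


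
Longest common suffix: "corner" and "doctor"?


Word 1: "corner"
Word 2: "doctor"
Comparing from end:
  Pos -1: 'r' == 'r'
  Pos -2: 'e' != 'o' (stop)
LCS = "r" (length 1)


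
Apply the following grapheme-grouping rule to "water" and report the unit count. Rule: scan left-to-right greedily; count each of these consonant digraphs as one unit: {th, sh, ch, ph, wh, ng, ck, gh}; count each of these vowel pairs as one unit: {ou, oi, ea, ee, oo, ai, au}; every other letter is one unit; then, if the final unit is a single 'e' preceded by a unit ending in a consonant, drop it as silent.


Word: "water" (5 letters)
Left-to-right scan:
  1. 'w' (letter)
  2. 'a' (letter)
  3. 't' (letter)
  4. 'e' (letter)
  5. 'r' (letter)
Units from scan: 5
Sound units = 5 units


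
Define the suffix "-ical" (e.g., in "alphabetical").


Suffix: -ical
Example: alphabetical (alphabet + -ical)
Meaning = relating to


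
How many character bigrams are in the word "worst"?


Word: "worst" (length 5)
Number of 2-grams = length - 2 + 1 = 5 - 2 + 1
= 4


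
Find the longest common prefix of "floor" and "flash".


Word 1: "floor"
Word 2: "flash"
Comparing from start:
  Pos 0: 'f' == 'f'
  Pos 1: 'l' == 'l'
  Pos 2: 'o' != 'a' (stop)
LCP = "fl" (length 2)


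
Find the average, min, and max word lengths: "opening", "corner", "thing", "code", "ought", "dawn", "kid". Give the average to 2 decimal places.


Lengths: "opening"=7, "corner"=6, "thing"=5, "code"=4, "ought"=5, "dawn"=4, "kid"=3
Sum = 34, Count = 7
Average = 34/7 = 4.86
= avg=4.86, min=3, max=7


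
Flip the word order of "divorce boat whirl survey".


Original: "divorce boat whirl survey"
Words (1..n): divorce | boat | whirl | survey
Reversed (n..1): survey | whirl | boat | divorce
Result = "survey whirl boat divorce"


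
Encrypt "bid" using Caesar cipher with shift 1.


Word: "bid"
Shift: 1
Each letter → (letter + shift) mod 26:
  'b' (1) + 1 = 2 → 'c'
  'i' (8) + 1 = 9 → 'j'
  'd' (3) + 1 = 4 → 'e'
Result = "cje"


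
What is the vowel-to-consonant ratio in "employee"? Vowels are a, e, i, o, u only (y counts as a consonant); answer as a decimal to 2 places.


Word: "employee"
Vowels (a,e,i,o,u): 4
Consonants: 4
Ratio = 4/4
= 1.00


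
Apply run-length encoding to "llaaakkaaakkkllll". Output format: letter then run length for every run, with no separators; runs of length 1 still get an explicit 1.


String: "llaaakkaaakkkllll"
Scanning for consecutive runs:
  'l' x 2
  'a' x 3
  'k' x 2
  'a' x 3
  'k' x 3
  'l' x 4
RLE = "l2a3k2a3k3l4"


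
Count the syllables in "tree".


Word: "tree"
Syllable breakdown: tree
Counting: 1 part
= 1 syllable


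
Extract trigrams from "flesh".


Word: "flesh" (length 5)
Number of trigrams = 5 - 3 + 1 = 3
  Position 0: "fle"
  Position 1: "les"
  Position 2: "esh"
Trigrams = "fle", "les", "esh"


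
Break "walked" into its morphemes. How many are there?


Word: "walked"
Morphemes: walk | -ed
Each morpheme carries meaning
= 2 morphemes


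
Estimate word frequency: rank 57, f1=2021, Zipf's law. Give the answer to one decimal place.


Zipf's law: f(r) = f(1) / r
f(1) = 2021
f(57) = 2021 / 57
= 35.5 occurrences


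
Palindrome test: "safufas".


Word: "safufas"
Reversed: "safufas"
Forward == Backward? safufas == safufas
Palindrome = Yes


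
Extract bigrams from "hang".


Word: "hang" (length 4)
Number of bigrams = 4 - 2 + 1 = 3
  Position 0: "ha"
  Position 1: "an"
  Position 2: "ng"
Bigrams = "ha", "an", "ng"


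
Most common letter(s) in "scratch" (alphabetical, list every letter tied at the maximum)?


Word: "scratch"
Letter counts:
  'a': 1
  'c': 2
  'h': 1
  'r': 1
  's': 1
  't': 1
Maximum count = 2
Most frequent = 'c' (2 times each)


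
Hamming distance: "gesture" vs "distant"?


Comparing character by character (same length = 7):
  Pos 0: 'g' vs 'd' !=
  Pos 1: 'e' vs 'i' !=
  Pos 2: 's' vs 's' =
  Pos 3: 't' vs 't' =
  Pos 4: 'u' vs 'a' !=
  Pos 5: 'r' vs 'n' !=
  Pos 6: 'e' vs 't' !=
Hamming distance = 5


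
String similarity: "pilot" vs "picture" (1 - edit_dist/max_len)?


Word 1: "pilot" (length 5)
Word 2: "picture" (length 7)
One optimal edit sequence:
  1. keep 'p'
  2. keep 'i'
  3. insert 'c'  (+1)
  4. insert 't'  (+1)
  5. substitute 'l' -> 'u'  (+1)
  6. substitute 'o' -> 'r'  (+1)
  7. substitute 't' -> 'e'  (+1)
Edit distance = 5
Max length = max(5, 7) = 7
Similarity = 1 - 5/7
= 0.2857


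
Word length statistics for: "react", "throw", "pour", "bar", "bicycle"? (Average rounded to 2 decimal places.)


Lengths: "react"=5, "throw"=5, "pour"=4, "bar"=3, "bicycle"=7
Sum = 24, Count = 5
Average = 24/5 = 4.80
= avg=4.80, min=3, max=7


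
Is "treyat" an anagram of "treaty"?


Word 1: "treaty" → sorted: aertty
Word 2: "treyat" → sorted: aertty
Same letters? aertty == aertty
Anagram = Yes


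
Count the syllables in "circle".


Word: "circle"
Syllable breakdown: cir / cle
Counting: 2 parts
= 2 syllables


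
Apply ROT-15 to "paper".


Word: "paper"
Shift: 15
Each letter → (letter + shift) mod 26:
  'p' (15) + 15 = 4 → 'e'
  'a' (0) + 15 = 15 → 'p'
  'p' (15) + 15 = 4 → 'e'
  'e' (4) + 15 = 19 → 't'
  'r' (17) + 15 = 6 → 'g'
Result = "epetg"


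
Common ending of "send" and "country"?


Word 1: "send"
Word 2: "country"
Comparing from end:
  Pos -1: 'd' != 'y' (stop)
LCS = "" (length 0)


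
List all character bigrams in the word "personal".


Word: "personal" (length 8)
Number of bigrams = 8 - 2 + 1 = 7
  Position 0: "pe"
  Position 1: "er"
  Position 2: "rs"
  Position 3: "so"
  Position 4: "on"
  Position 5: "na"
  Position 6: "al"
Bigrams = "pe", "er", "rs", "so", "on", "na", "al"


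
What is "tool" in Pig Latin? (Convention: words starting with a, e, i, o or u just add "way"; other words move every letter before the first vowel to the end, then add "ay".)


Word: "tool"
Starts with consonant(s) → move to end, add 'ay'
Consonant cluster: "t"
Pig Latin = "ooltay"


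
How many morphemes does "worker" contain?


Word: "worker"
Morphemes: work | -er
Each morpheme carries meaning
= 2 morphemes


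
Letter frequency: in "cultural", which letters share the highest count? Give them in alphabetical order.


Word: "cultural"
Letter counts:
  'a': 1
  'c': 1
  'l': 2
  'r': 1
  't': 1
  'u': 2
Maximum count = 2
Most frequent = 'l', 'u' (2 times each)


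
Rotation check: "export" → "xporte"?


Word: "export", Candidate: "xporte"
Method: check if candidate is substring of word+word
"exportexport" contains "xporte"? Yes
Is rotation = Yes


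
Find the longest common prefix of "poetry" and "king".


Word 1: "poetry"
Word 2: "king"
Comparing from start:
  Pos 0: 'p' != 'k' (stop)
LCP = "" (length 0)


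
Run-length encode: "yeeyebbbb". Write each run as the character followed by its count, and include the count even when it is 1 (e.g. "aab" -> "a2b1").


String: "yeeyebbbb"
Scanning for consecutive runs:
  'y' x 1
  'e' x 2
  'y' x 1
  'e' x 1
  'b' x 4
RLE = "y1e2y1e1b4"


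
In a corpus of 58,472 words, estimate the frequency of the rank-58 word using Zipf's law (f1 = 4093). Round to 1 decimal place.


Zipf's law: f(r) = f(1) / r
f(1) = 4093
f(58) = 4093 / 58
= 70.6 occurrences


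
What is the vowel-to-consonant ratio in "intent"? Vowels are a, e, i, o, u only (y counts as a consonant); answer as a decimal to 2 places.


Word: "intent"
Vowels (a,e,i,o,u): 2
Consonants: 4
Ratio = 2/4
= 0.50


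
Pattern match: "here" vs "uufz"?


Pattern of "here": [0, 1, 2, 1]
Pattern of "uufz": [0, 0, 1, 2]
Patterns do not match
Same pattern = No


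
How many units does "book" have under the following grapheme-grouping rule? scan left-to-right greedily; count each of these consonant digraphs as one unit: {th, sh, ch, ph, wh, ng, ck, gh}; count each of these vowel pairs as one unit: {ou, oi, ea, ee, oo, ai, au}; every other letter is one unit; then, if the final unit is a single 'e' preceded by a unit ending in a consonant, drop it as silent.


Word: "book" (4 letters)
Left-to-right scan:
  [1] 'b' (letter)
  [2] 'oo' (vowel-pair)
  [3] 'k' (letter)
Units from scan: 3
Sound units = 3 units


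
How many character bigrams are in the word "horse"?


Word: "horse" (length 5)
Number of 2-grams = length - 2 + 1 = 5 - 2 + 1
= 4


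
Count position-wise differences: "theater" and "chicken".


Comparing character by character (same length = 7):
  Pos 0: 't' vs 'c' !=
  Pos 1: 'h' vs 'h' =
  Pos 2: 'e' vs 'i' !=
  Pos 3: 'a' vs 'c' !=
  Pos 4: 't' vs 'k' !=
  Pos 5: 'e' vs 'e' =
  Pos 6: 'r' vs 'n' !=
Hamming distance = 5


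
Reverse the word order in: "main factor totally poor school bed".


Original: "main factor totally poor school bed"
Words (1..n): main | factor | totally | poor | school | bed
Reversed (n..1): bed | school | poor | totally | factor | main
Result = "bed school poor totally factor main"


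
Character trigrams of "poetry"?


Word: "poetry" (length 6)
Number of trigrams = 6 - 3 + 1 = 4
  Position 0: "poe"
  Position 1: "oet"
  Position 2: "etr"
  Position 3: "try"
Trigrams = "poe", "oet", "etr", "try"


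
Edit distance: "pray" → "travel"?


Word 1: "pray" (length 4)
Word 2: "travel" (length 6)
One optimal edit sequence (insert/delete/substitute each cost 1):
  1. substitute 'p' -> 't'  (+1)
  2. keep 'r'
  3. keep 'a'
  4. insert 'v'  (+1)
  5. insert 'e'  (+1)
  6. substitute 'y' -> 'l'  (+1)
Total edit operations: 4
Edit distance = 4


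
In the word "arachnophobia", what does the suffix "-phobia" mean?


Suffix: -phobia
As in: arachnophobia -> arachno- + -phobia
Meaning = fear of


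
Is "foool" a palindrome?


Word: "foool"
Reversed: "looof"
Forward == Backward? foool != looof
Palindrome = No


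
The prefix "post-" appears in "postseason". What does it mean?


Prefix: post-
As in: postseason -> post- + season
Meaning = after


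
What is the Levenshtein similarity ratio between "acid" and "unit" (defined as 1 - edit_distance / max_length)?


Word 1: "acid" (length 4)
Word 2: "unit" (length 4)
One optimal edit sequence:
  1. substitute 'a' -> 'u'  (+1)
  2. substitute 'c' -> 'n'  (+1)
  3. keep 'i'
  4. substitute 'd' -> 't'  (+1)
Edit distance = 3
Max length = max(4, 4) = 4
Similarity = 1 - 3/4
= 0.2500


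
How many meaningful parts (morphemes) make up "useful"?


Word: "useful"
Morphemes: use / -ful
Each morpheme carries meaning
= 2 morphemes


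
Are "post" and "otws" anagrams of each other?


Word 1: "post" → sorted: opst
Word 2: "otws" → sorted: ostw
Same letters? opst != ostw
Anagram = No


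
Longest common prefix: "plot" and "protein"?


Word 1: "plot"
Word 2: "protein"
Comparing from start:
  Pos 0: 'p' == 'p'
  Pos 1: 'l' != 'r' (stop)
LCP = "p" (length 1)


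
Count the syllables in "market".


Word: "market"
Syllable breakdown: mar-ket
Counting: 2 parts
= 2 syllables


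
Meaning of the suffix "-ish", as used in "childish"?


Suffix: -ish
As in: childish -> child + -ish
Meaning = somewhat / having the qualities of


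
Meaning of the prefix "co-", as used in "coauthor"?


Prefix: co-
As in: coauthor -> co- + author
Meaning = together


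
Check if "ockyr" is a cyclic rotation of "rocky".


Word: "rocky", Candidate: "ockyr"
Method: check if candidate is substring of word+word
"rockyrocky" contains "ockyr"? Yes
Is rotation = Yes


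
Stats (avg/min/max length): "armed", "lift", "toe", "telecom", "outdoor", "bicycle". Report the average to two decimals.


Lengths: "armed"=5, "lift"=4, "toe"=3, "telecom"=7, "outdoor"=7, "bicycle"=7
Sum = 33, Count = 6
Average = 33/6 = 5.50
= avg=5.50, min=3, max=7


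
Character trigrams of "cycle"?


Word: "cycle" (length 5)
Number of trigrams = 5 - 3 + 1 = 3
  Position 0: "cyc"
  Position 1: "ycl"
  Position 2: "cle"
Trigrams = "cyc", "ycl", "cle"


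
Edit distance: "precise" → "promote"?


Word 1: "precise" (length 7)
Word 2: "promote" (length 7)
One optimal edit sequence (insert/delete/substitute each cost 1):
  1. keep 'p'
  2. keep 'r'
  3. substitute 'e' -> 'o'  (+1)
  4. substitute 'c' -> 'm'  (+1)
  5. substitute 'i' -> 'o'  (+1)
  6. substitute 's' -> 't'  (+1)
  7. keep 'e'
Total edit operations: 4
Edit distance = 4


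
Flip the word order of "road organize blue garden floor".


Original: "road organize blue garden floor"
Words (1..n): road | organize | blue | garden | floor
Reversed (n..1): floor | garden | blue | organize | road
Result = "floor garden blue organize road"


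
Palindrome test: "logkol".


Word: "logkol"
Reversed: "lokgol"
Forward == Backward? logkol != lokgol
Palindrome = No


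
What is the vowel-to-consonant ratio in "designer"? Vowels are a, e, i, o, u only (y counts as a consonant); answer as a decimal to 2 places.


Word: "designer"
Vowels (a,e,i,o,u): 3
Consonants: 5
Ratio = 3/5
= 0.60


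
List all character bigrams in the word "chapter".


Word: "chapter" (length 7)
Number of bigrams = 7 - 2 + 1 = 6
  Position 0: "ch"
  Position 1: "ha"
  Position 2: "ap"
  Position 3: "pt"
  Position 4: "te"
  Position 5: "er"
Bigrams = "ch", "ha", "ap", "pt", "te", "er"


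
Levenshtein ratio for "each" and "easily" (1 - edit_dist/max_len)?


Word 1: "each" (length 4)
Word 2: "easily" (length 6)
One optimal edit sequence:
  1. keep 'e'
  2. keep 'a'
  3. insert 's'  (+1)
  4. insert 'i'  (+1)
  5. substitute 'c' -> 'l'  (+1)
  6. substitute 'h' -> 'y'  (+1)
Edit distance = 4
Max length = max(4, 6) = 6
Similarity = 1 - 4/6
= 0.3333


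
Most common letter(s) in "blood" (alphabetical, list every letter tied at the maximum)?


Word: "blood"
Letter counts:
  'b': 1
  'd': 1
  'l': 1
  'o': 2
Maximum count = 2
Most frequent = 'o' (2 times each)


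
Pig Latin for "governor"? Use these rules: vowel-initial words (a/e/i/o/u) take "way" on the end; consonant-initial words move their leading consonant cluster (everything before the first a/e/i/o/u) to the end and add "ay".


Word: "governor"
Starts with consonant(s) → move to end, add 'ay'
Consonant cluster: "g"
Pig Latin = "overnorgay"


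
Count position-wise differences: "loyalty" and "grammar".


Comparing character by character (same length = 7):
  Pos 0: 'l' vs 'g' !=
  Pos 1: 'o' vs 'r' !=
  Pos 2: 'y' vs 'a' !=
  Pos 3: 'a' vs 'm' !=
  Pos 4: 'l' vs 'm' !=
  Pos 5: 't' vs 'a' !=
  Pos 6: 'y' vs 'r' !=
Hamming distance = 7


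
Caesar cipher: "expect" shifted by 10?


Word: "expect"
Shift: 10
Each letter → (letter + shift) mod 26:
  'e' (4) + 10 = 14 → 'o'
  'x' (23) + 10 = 7 → 'h'
  'p' (15) + 10 = 25 → 'z'
  'e' (4) + 10 = 14 → 'o'
  'c' (2) + 10 = 12 → 'm'
  't' (19) + 10 = 3 → 'd'
Result = "ohzomd"


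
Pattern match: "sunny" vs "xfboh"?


Pattern of "sunny": [0, 1, 2, 2, 3]
Pattern of "xfboh": [0, 1, 2, 3, 4]
Patterns do not match
Same pattern = No


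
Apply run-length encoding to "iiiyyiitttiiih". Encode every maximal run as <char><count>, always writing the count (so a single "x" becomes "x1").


String: "iiiyyiitttiiih"
Scanning for consecutive runs:
  'i' x 3
  'y' x 2
  'i' x 2
  't' x 3
  'i' x 3
  'h' x 1
RLE = "i3y2i2t3i3h1"


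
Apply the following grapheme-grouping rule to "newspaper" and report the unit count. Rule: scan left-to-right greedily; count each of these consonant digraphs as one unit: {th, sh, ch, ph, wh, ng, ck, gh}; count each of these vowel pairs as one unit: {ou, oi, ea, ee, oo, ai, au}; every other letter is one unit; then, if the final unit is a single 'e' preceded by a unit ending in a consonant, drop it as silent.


Word: "newspaper" (9 letters)
Left-to-right scan:
  (1) 'n' (letter)
  (2) 'e' (letter)
  (3) 'w' (letter)
  (4) 's' (letter)
  (5) 'p' (letter)
  (6) 'a' (letter)
  (7) 'p' (letter)
  (8) 'e' (letter)
  (9) 'r' (letter)
Units from scan: 9
Sound units = 9 units


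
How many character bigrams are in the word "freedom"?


Word: "freedom" (length 7)
Number of 2-grams = length - 2 + 1 = 7 - 2 + 1
= 6


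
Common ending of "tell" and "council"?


Word 1: "tell"
Word 2: "council"
Comparing from end:
  Pos -1: 'l' == 'l'
  Pos -2: 'l' != 'i' (stop)
LCS = "l" (length 1)


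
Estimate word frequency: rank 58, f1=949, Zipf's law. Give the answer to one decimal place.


Zipf's law: f(r) = f(1) / r
f(1) = 949
f(58) = 949 / 58
= 16.4 occurrences


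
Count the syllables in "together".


Word: "together"
Syllable breakdown: to | geth | er
Counting: 3 parts
= 3 syllables


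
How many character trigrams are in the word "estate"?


Word: "estate" (length 6)
Number of 3-grams = length - 3 + 1 = 6 - 3 + 1
= 4


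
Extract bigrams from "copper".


Word: "copper" (length 6)
Number of bigrams = 6 - 2 + 1 = 5
  Position 0: "co"
  Position 1: "op"
  Position 2: "pp"
  Position 3: "pe"
  Position 4: "er"
Bigrams = "co", "op", "pp", "pe", "er"


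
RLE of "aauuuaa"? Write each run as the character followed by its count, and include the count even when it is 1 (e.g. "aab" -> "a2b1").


String: "aauuuaa"
Scanning for consecutive runs:
  'a' x 2
  'u' x 3
  'a' x 2
RLE = "a2u3a2"


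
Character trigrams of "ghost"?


Word: "ghost" (length 5)
Number of trigrams = 5 - 3 + 1 = 3
  Position 0: "gho"
  Position 1: "hos"
  Position 2: "ost"
Trigrams = "gho", "hos", "ost"


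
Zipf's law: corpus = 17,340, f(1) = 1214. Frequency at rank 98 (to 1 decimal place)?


Zipf's law: f(r) = f(1) / r
f(1) = 1214
f(98) = 1214 / 98
= 12.4 occurrences


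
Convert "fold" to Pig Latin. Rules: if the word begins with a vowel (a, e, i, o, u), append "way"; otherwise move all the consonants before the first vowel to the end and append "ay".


Word: "fold"
Starts with consonant(s) → move to end, add 'ay'
Consonant cluster: "f"
Pig Latin = "oldfay"


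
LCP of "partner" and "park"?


Word 1: "partner"
Word 2: "park"
Comparing from start:
  Pos 0: 'p' == 'p'
  Pos 1: 'a' == 'a'
  Pos 2: 'r' == 'r'
  Pos 3: 't' != 'k' (stop)
LCP = "par" (length 3)


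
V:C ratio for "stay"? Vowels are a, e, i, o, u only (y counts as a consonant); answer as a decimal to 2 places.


Word: "stay"
Vowels (a,e,i,o,u): 1
Consonants: 3
Ratio = 1/3
= 0.33


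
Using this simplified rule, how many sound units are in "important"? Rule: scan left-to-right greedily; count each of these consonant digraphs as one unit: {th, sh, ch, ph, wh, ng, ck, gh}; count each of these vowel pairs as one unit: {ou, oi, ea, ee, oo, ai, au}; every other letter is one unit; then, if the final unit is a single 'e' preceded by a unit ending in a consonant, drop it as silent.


Word: "important" (9 letters)
Left-to-right scan:
  1. 'i' (letter)
  2. 'm' (letter)
  3. 'p' (letter)
  4. 'o' (letter)
  5. 'r' (letter)
  6. 't' (letter)
  7. 'a' (letter)
  8. 'n' (letter)
  9. 't' (letter)
Units from scan: 9
Sound units = 9 units


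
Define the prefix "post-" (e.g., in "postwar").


Prefix: post-
As in: postwar -> post- + war
Meaning = after


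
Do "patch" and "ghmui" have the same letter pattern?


Pattern of "patch": [0, 1, 2, 3, 4]
Pattern of "ghmui": [0, 1, 2, 3, 4]
Patterns match
Same pattern = Yes


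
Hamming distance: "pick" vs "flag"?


Comparing character by character (same length = 4):
  Pos 0: 'p' vs 'f' !=
  Pos 1: 'i' vs 'l' !=
  Pos 2: 'c' vs 'a' !=
  Pos 3: 'k' vs 'g' !=
Hamming distance = 4


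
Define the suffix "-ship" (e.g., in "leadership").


Suffix: -ship
As in: leadership -> leader + -ship
Meaning = state / position


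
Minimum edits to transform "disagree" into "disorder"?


Word 1: "disagree" (length 8)
Word 2: "disorder" (length 8)
One optimal edit sequence (insert/delete/substitute each cost 1):
  1. keep 'd'
  2. keep 'i'
  3. keep 's'
  4. substitute 'a' -> 'o'  (+1)
  5. substitute 'g' -> 'r'  (+1)
  6. substitute 'r' -> 'd'  (+1)
  7. keep 'e'
  8. substitute 'e' -> 'r'  (+1)
Total edit operations: 4
Edit distance = 4


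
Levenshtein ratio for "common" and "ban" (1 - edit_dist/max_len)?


Word 1: "common" (length 6)
Word 2: "ban" (length 3)
One optimal edit sequence:
  1. delete 'c'  (+1)
  2. delete 'o'  (+1)
  3. delete 'm'  (+1)
  4. substitute 'm' -> 'b'  (+1)
  5. substitute 'o' -> 'a'  (+1)
  6. keep 'n'
Edit distance = 5
Max length = max(6, 3) = 6
Similarity = 1 - 5/6
= 0.1667


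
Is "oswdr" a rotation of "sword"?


Word: "sword", Candidate: "oswdr"
Method: check if candidate is substring of word+word
"swordsword" contains "oswdr"? No
Is rotation = No


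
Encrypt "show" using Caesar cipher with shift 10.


Word: "show"
Shift: 10
Each letter → (letter + shift) mod 26:
  's' (18) + 10 = 2 → 'c'
  'h' (7) + 10 = 17 → 'r'
  'o' (14) + 10 = 24 → 'y'
  'w' (22) + 10 = 6 → 'g'
Result = "cryg"


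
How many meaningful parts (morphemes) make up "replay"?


Word: "replay"
Morphemes: re- | play
Each morpheme carries meaning
= 2 morphemes


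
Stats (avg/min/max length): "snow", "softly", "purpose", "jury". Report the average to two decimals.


Lengths: "snow"=4, "softly"=6, "purpose"=7, "jury"=4
Sum = 21, Count = 4
Average = 21/4 = 5.25
= avg=5.25, min=4, max=7


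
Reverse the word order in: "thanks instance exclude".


Original: "thanks instance exclude"
Words (1..n): thanks | instance | exclude
Reversed (n..1): exclude | instance | thanks
Result = "exclude instance thanks"


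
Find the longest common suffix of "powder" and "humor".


Word 1: "powder"
Word 2: "humor"
Comparing from end:
  Pos -1: 'r' == 'r'
  Pos -2: 'e' != 'o' (stop)
LCS = "r" (length 1)


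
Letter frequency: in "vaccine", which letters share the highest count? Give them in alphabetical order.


Word: "vaccine"
Letter counts:
  'a': 1
  'c': 2
  'e': 1
  'i': 1
  'n': 1
  'v': 1
Maximum count = 2
Most frequent = 'c' (2 times each)


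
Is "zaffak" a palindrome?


Word: "zaffak"
Reversed: "kaffaz"
Forward == Backward? zaffak != kaffaz
Palindrome = No


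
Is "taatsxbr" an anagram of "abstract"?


Word 1: "abstract" → sorted: aabcrstt
Word 2: "taatsxbr" → sorted: aabrsttx
Same letters? aabcrstt != aabrsttx
Anagram = No


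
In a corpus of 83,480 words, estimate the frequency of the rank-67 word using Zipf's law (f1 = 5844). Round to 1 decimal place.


Zipf's law: f(r) = f(1) / r
f(1) = 5844
f(67) = 5844 / 67
= 87.2 occurrences


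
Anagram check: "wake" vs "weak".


Word 1: "wake" → sorted: aekw
Word 2: "weak" → sorted: aekw
Same letters? aekw == aekw
Anagram = Yes


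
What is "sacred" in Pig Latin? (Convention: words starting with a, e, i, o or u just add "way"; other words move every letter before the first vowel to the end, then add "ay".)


Word: "sacred"
Starts with consonant(s) → move to end, add 'ay'
Consonant cluster: "s"
Pig Latin = "acredsay"


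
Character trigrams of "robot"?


Word: "robot" (length 5)
Number of trigrams = 5 - 3 + 1 = 3
  Position 0: "rob"
  Position 1: "obo"
  Position 2: "bot"
Trigrams = "rob", "obo", "bot"


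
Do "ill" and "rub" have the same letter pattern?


Pattern of "ill": [0, 1, 1]
Pattern of "rub": [0, 1, 2]
Patterns do not match
Same pattern = No


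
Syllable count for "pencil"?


Word: "pencil"
Syllable breakdown: pen · cil
Counting: 2 parts
= 2 syllables


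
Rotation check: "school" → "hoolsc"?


Word: "school", Candidate: "hoolsc"
Method: check if candidate is substring of word+word
"schoolschool" contains "hoolsc"? Yes
Is rotation = Yes


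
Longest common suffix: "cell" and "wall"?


Word 1: "cell"
Word 2: "wall"
Comparing from end:
  Pos -1: 'l' == 'l'
  Pos -2: 'l' == 'l'
  Pos -3: 'e' != 'a' (stop)
LCS = "ll" (length 2)


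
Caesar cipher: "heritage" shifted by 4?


Word: "heritage"
Shift: 4
Each letter → (letter + shift) mod 26:
  'h' (7) + 4 = 11 → 'l'
  'e' (4) + 4 = 8 → 'i'
  'r' (17) + 4 = 21 → 'v'
  'i' (8) + 4 = 12 → 'm'
  't' (19) + 4 = 23 → 'x'
  'a' (0) + 4 = 4 → 'e'
  'g' (6) + 4 = 10 → 'k'
  'e' (4) + 4 = 8 → 'i'
Result = "livmxeki"


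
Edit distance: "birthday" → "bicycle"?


Word 1: "birthday" (length 8)
Word 2: "bicycle" (length 7)
One optimal edit sequence (insert/delete/substitute each cost 1):
  1. keep 'b'
  2. keep 'i'
  3. delete 'r'  (+1)
  4. substitute 't' -> 'c'  (+1)
  5. substitute 'h' -> 'y'  (+1)
  6. substitute 'd' -> 'c'  (+1)
  7. substitute 'a' -> 'l'  (+1)
  8. substitute 'y' -> 'e'  (+1)
Total edit operations: 6
Edit distance = 6


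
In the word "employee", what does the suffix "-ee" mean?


Suffix: -ee
Example: employee = employ + -ee
Meaning = one who receives


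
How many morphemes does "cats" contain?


Word: "cats"
Morphemes: cat / -s
Each morpheme carries meaning
= 2 morphemes


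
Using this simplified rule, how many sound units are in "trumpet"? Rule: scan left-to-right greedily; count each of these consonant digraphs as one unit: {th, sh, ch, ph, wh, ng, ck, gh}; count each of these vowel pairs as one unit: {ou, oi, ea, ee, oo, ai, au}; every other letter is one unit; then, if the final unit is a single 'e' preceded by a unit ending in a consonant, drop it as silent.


Word: "trumpet" (7 letters)
Left-to-right scan:
  (1) 't' (letter)
  (2) 'r' (letter)
  (3) 'u' (letter)
  (4) 'm' (letter)
  (5) 'p' (letter)
  (6) 'e' (letter)
  (7) 't' (letter)
Units from scan: 7
Sound units = 7 units


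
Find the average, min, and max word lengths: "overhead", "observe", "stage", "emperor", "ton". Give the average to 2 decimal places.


Lengths: "overhead"=8, "observe"=7, "stage"=5, "emperor"=7, "ton"=3
Sum = 30, Count = 5
Average = 30/5 = 6.00
= avg=6.00, min=3, max=8


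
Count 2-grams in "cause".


Word: "cause" (length 5)
Number of 2-grams = length - 2 + 1 = 5 - 2 + 1
= 4


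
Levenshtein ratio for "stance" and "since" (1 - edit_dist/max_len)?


Word 1: "stance" (length 6)
Word 2: "since" (length 5)
One optimal edit sequence:
  1. keep 's'
  2. delete 't'  (+1)
  3. substitute 'a' -> 'i'  (+1)
  4. keep 'n'
  5. keep 'c'
  6. keep 'e'
Edit distance = 2
Max length = max(6, 5) = 6
Similarity = 1 - 2/6
= 0.6667


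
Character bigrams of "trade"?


Word: "trade" (length 5)
Number of bigrams = 5 - 2 + 1 = 4
  Position 0: "tr"
  Position 1: "ra"
  Position 2: "ad"
  Position 3: "de"
Bigrams = "tr", "ra", "ad", "de"


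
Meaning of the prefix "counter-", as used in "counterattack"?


Prefix: counter-
As in: counterattack -> counter- + attack
Meaning = against / opposite


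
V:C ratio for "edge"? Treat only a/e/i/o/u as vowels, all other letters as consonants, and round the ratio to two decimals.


Word: "edge"
Vowels (a,e,i,o,u): 2
Consonants: 2
Ratio = 2/2
= 1.00


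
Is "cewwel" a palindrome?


Word: "cewwel"
Reversed: "lewwec"
Forward == Backward? cewwel != lewwec
Palindrome = No


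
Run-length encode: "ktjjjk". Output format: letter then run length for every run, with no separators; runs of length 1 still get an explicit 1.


String: "ktjjjk"
Scanning for consecutive runs:
  'k' x 1
  't' x 1
  'j' x 3
  'k' x 1
RLE = "k1t1j3k1"


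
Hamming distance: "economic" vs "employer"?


Comparing character by character (same length = 8):
  Pos 0: 'e' vs 'e' =
  Pos 1: 'c' vs 'm' !=
  Pos 2: 'o' vs 'p' !=
  Pos 3: 'n' vs 'l' !=
  Pos 4: 'o' vs 'o' =
  Pos 5: 'm' vs 'y' !=
  Pos 6: 'i' vs 'e' !=
  Pos 7: 'c' vs 'r' !=
Hamming distance = 6


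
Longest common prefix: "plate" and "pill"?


Word 1: "plate"
Word 2: "pill"
Comparing from start:
  Pos 0: 'p' == 'p'
  Pos 1: 'l' != 'i' (stop)
LCP = "p" (length 1)


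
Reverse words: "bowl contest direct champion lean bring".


Original: "bowl contest direct champion lean bring"
Words (1..n): bowl | contest | direct | champion | lean | bring
Reversed (n..1): bring | lean | champion | direct | contest | bowl
Result = "bring lean champion direct contest bowl"


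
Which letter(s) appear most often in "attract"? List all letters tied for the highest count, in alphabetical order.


Word: "attract"
Letter counts:
  'a': 2
  'c': 1
  'r': 1
  't': 3
Maximum count = 3
Most frequent = 't' (3 times each)


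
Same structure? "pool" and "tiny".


Pattern of "pool": [0, 1, 1, 2]
Pattern of "tiny": [0, 1, 2, 3]
Patterns do not match
Same pattern = No


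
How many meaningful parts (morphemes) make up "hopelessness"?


Word: "hopelessness"
Morphemes: hope + -less + -ness
Each morpheme carries meaning
= 3 morphemes


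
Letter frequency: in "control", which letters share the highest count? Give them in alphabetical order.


Word: "control"
Letter counts:
  'c': 1
  'l': 1
  'n': 1
  'o': 2
  'r': 1
  't': 1
Maximum count = 2
Most frequent = 'o' (2 times each)


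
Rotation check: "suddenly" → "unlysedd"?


Word: "suddenly", Candidate: "unlysedd"
Method: check if candidate is substring of word+word
"suddenlysuddenly" contains "unlysedd"? No
Is rotation = No


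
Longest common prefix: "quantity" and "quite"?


Word 1: "quantity"
Word 2: "quite"
Comparing from start:
  Pos 0: 'q' == 'q'
  Pos 1: 'u' == 'u'
  Pos 2: 'a' != 'i' (stop)
LCP = "qu" (length 2)


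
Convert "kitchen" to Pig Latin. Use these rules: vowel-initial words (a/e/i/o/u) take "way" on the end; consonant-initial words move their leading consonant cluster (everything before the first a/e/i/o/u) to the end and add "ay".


Word: "kitchen"
Starts with consonant(s) → move to end, add 'ay'
Consonant cluster: "k"
Pig Latin = "itchenkay"


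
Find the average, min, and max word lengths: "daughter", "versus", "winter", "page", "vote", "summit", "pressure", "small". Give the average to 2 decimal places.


Lengths: "daughter"=8, "versus"=6, "winter"=6, "page"=4, "vote"=4, "summit"=6, "pressure"=8, "small"=5
Sum = 47, Count = 8
Average = 47/8 = 5.88
= avg=5.88, min=4, max=8


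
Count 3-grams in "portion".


Word: "portion" (length 7)
Number of 3-grams = length - 3 + 1 = 7 - 3 + 1
= 5


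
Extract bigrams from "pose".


Word: "pose" (length 4)
Number of bigrams = 4 - 2 + 1 = 3
  Position 0: "po"
  Position 1: "os"
  Position 2: "se"
Bigrams = "po", "os", "se"


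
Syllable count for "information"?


Word: "information"
Syllable breakdown: in / for / ma / tion
Counting: 4 parts
= 4 syllables


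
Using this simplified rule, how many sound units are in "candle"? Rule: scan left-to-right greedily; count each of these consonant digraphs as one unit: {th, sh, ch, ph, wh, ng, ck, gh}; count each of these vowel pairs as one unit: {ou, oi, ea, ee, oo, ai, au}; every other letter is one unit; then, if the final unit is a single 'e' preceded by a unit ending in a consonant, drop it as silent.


Word: "candle" (6 letters)
Left-to-right scan:
  (1) 'c' (letter)
  (2) 'a' (letter)
  (3) 'n' (letter)
  (4) 'd' (letter)
  (5) 'l' (letter)
  (6) 'e' (letter)
Units from scan: 6
Final unit is 'e' after a consonant -> drop as silent (-1)
Sound units = 5 units


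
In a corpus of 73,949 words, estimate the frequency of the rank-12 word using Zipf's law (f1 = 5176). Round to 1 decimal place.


Zipf's law: f(r) = f(1) / r
f(1) = 5176
f(12) = 5176 / 12
= 431.3 occurrences


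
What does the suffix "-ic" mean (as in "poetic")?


Suffix: -ic
Example: poetic = poet + -ic
Meaning = relating to


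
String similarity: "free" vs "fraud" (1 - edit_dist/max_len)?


Word 1: "free" (length 4)
Word 2: "fraud" (length 5)
One optimal edit sequence:
  1. keep 'f'
  2. keep 'r'
  3. insert 'a'  (+1)
  4. substitute 'e' -> 'u'  (+1)
  5. substitute 'e' -> 'd'  (+1)
Edit distance = 3
Max length = max(4, 5) = 5
Similarity = 1 - 3/5
= 0.4000


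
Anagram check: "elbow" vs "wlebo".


Word 1: "elbow" → sorted: below
Word 2: "wlebo" → sorted: below
Same letters? below == below
Anagram = Yes


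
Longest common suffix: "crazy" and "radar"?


Word 1: "crazy"
Word 2: "radar"
Comparing from end:
  Pos -1: 'y' != 'r' (stop)
LCS = "" (length 0)


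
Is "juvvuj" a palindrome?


Word: "juvvuj"
Reversed: "juvvuj"
Forward == Backward? juvvuj == juvvuj
Palindrome = Yes


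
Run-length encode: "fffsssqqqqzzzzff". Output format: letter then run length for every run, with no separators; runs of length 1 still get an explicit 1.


String: "fffsssqqqqzzzzff"
Scanning for consecutive runs:
  'f' x 3
  's' x 3
  'q' x 4
  'z' x 4
  'f' x 2
RLE = "f3s3q4z4f2"


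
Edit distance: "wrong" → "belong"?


Word 1: "wrong" (length 5)
Word 2: "belong" (length 6)
One optimal edit sequence (insert/delete/substitute each cost 1):
  1. insert 'b'  (+1)
  2. substitute 'w' -> 'e'  (+1)
  3. substitute 'r' -> 'l'  (+1)
  4. keep 'o'
  5. keep 'n'
  6. keep 'g'
Total edit operations: 3
Edit distance = 3


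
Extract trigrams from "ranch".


Word: "ranch" (length 5)
Number of trigrams = 5 - 3 + 1 = 3
  Position 0: "ran"
  Position 1: "anc"
  Position 2: "nch"
Trigrams = "ran", "anc", "nch"


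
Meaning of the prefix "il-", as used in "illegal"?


Prefix: il-
Example: illegal = il- + legal
Meaning = not


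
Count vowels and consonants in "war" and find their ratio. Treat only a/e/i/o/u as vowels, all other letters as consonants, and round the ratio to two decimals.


Word: "war"
Vowels (a,e,i,o,u): 1
Consonants: 2
Ratio = 1/2
= 0.50


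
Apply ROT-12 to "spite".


Word: "spite"
Shift: 12
Each letter → (letter + shift) mod 26:
  's' (18) + 12 = 4 → 'e'
  'p' (15) + 12 = 1 → 'b'
  'i' (8) + 12 = 20 → 'u'
  't' (19) + 12 = 5 → 'f'
  'e' (4) + 12 = 16 → 'q'
Result = "ebufq"


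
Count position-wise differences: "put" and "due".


Comparing character by character (same length = 3):
  Pos 0: 'p' vs 'd' !=
  Pos 1: 'u' vs 'u' =
  Pos 2: 't' vs 'e' !=
Hamming distance = 2


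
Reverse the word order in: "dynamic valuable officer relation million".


Original: "dynamic valuable officer relation million"
Words (1..n): dynamic | valuable | officer | relation | million
Reversed (n..1): million | relation | officer | valuable | dynamic
Result = "million relation officer valuable dynamic"


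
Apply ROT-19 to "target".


Word: "target"
Shift: 19
Each letter → (letter + shift) mod 26:
  't' (19) + 19 = 12 → 'm'
  'a' (0) + 19 = 19 → 't'
  'r' (17) + 19 = 10 → 'k'
  'g' (6) + 19 = 25 → 'z'
  'e' (4) + 19 = 23 → 'x'
  't' (19) + 19 = 12 → 'm'
Result = "mtkzxm"


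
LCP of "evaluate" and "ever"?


Word 1: "evaluate"
Word 2: "ever"
Comparing from start:
  Pos 0: 'e' == 'e'
  Pos 1: 'v' == 'v'
  Pos 2: 'a' != 'e' (stop)
LCP = "ev" (length 2)


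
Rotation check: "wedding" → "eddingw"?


Word: "wedding", Candidate: "eddingw"
Method: check if candidate is substring of word+word
"weddingwedding" contains "eddingw"? Yes
Is rotation = Yes


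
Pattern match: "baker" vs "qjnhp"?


Pattern of "baker": [0, 1, 2, 3, 4]
Pattern of "qjnhp": [0, 1, 2, 3, 4]
Patterns match
Same pattern = Yes


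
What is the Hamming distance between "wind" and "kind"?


Comparing character by character (same length = 4):
  Pos 0: 'w' vs 'k' !=
  Pos 1: 'i' vs 'i' =
  Pos 2: 'n' vs 'n' =
  Pos 3: 'd' vs 'd' =
Hamming distance = 1


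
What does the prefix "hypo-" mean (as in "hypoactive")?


Prefix: hypo-
As in: hypoactive -> hypo- + active
Meaning = under / below normal


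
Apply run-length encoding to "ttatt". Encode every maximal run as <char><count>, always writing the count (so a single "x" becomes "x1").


String: "ttatt"
Scanning for consecutive runs:
  't' x 2
  'a' x 1
  't' x 2
RLE = "t2a1t2"


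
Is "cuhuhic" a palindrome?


Word: "cuhuhic"
Reversed: "cihuhuc"
Forward == Backward? cuhuhic != cihuhuc
Palindrome = No


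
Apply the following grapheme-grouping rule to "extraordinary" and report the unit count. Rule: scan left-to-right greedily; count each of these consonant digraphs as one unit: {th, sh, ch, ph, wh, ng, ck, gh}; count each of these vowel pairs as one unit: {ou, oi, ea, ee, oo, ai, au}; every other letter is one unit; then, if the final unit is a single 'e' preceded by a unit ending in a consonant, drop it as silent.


Word: "extraordinary" (13 letters)
Left-to-right scan:
  [1] 'e' (letter)
  [2] 'x' (letter)
  [3] 't' (letter)
  [4] 'r' (letter)
  [5] 'a' (letter)
  [6] 'o' (letter)
  [7] 'r' (letter)
  [8] 'd' (letter)
  [9] 'i' (letter)
  [10] 'n' (letter)
  [11] 'a' (letter)
  [12] 'r' (letter)
  [13] 'y' (letter)
Units from scan: 13
Sound units = 13 units


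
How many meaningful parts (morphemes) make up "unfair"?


Word: "unfair"
Morphemes: un- | fair
Each morpheme carries meaning
= 2 morphemes


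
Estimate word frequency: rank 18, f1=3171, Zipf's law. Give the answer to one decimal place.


Zipf's law: f(r) = f(1) / r
f(1) = 3171
f(18) = 3171 / 18
= 176.2 occurrences


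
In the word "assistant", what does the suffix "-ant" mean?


Suffix: -ant
Example: assistant (assist + -ant)
Meaning = one who / that which
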